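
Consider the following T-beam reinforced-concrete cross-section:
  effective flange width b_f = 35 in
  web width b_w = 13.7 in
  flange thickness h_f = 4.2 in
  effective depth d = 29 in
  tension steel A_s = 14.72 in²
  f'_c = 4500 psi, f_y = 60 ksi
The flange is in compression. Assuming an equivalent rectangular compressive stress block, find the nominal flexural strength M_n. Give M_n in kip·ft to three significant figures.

Tension: T = A_s f_y = 14.72 × 60 = 883.2 kips.
Try a within the flange: a = T/(0.85 f'_c b_f) = 883.2/(0.85 × 4.5 × 35) = 6.597 in.
a = 6.597 > h_f = 4.2 in: the block extends into the web. Split into flange-overhang and web parts.
C_f = 0.85 f'_c (b_f − b_w) h_f = 0.85 × 4.5 × (35 − 13.7) × 4.2 = 342.2 kips.
Remaining web compression depth: a_w = (T − C_f)/(0.85 f'_c b_w) = (883.2 − 342.2)/(0.85 × 4.5 × 13.7) = 10.324 in.
M_n = C_f(d − h_f/2) + (T − C_f)(d − a_w/2) = 342.2 × (29 − 2.1) + 541 × (29 − 5.162) = 9205.2 + 12896.4 = 22101.6 kip·in.
M_n = 22101.6/12 = 1841.80 kip·ft.

M_n ≈ 1840 kip·ft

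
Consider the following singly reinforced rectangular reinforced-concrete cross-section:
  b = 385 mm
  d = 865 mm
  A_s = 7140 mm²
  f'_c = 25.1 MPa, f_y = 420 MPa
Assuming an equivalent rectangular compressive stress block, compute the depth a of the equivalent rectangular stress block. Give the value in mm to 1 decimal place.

T = A_s f_y = 7140 × 420 = 2998800 N = 2998.8 kN.
Setting C = 0.85 f'_c a b equal to T: a = 2998800/(0.85 × 25.1 × 385) = 365.1 mm.

a ≈ 365.1 mm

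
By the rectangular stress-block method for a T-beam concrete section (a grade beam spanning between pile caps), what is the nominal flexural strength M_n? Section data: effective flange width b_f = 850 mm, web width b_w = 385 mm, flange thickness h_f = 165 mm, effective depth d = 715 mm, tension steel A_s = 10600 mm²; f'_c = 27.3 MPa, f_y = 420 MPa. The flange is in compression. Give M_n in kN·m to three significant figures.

M_n ≈ 2640 kN·m

Tension: T = A_s f_y = 10600 × 420 = 4452000 N.
Try a within the flange: a = T/(0.85 f'_c b_f) = 4452000/(0.85 × 27.3 × 850) = 225.71 mm.
a = 225.71 > h_f = 165 mm: the block extends into the web. Split into flange-overhang and web parts.
C_f = 0.85 f'_c (b_f − b_w) h_f = 0.85 × 27.3 × (850 − 385) × 165 = 1780404 N.
Remaining web compression depth: a_w = (T − C_f)/(0.85 f'_c b_w) = (4452000 − 1780404)/(0.85 × 27.3 × 385) = 299.04 mm.
M_n = C_f(d − h_f/2) + (T − C_f)(d − a_w/2) = 1780404 × (715 − 82.5) + 2671596 × (715 − 149.52) = 1126.11 + 1510.73 = 2636.84 × 10⁶ N·mm.
M_n = 2636.84 kN·m.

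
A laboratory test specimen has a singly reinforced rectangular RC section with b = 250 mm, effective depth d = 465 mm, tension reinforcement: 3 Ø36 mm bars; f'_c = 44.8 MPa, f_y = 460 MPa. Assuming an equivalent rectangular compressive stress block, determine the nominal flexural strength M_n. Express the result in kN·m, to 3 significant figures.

A_s = 3 × 1018 = 3054 mm².
T = A_s f_y = 3054 × 460 = 1404840 N = 1404.84 kN.
From C = T: a = T/(0.85 f'_c b) = 1404840/(0.85 × 44.8 × 250) = 147.57 mm.
M_n = T(d − a/2) = 1404.84 kN × (465 − 73.785) mm = 549.59 kN·m.

M_n ≈ 550 kN·m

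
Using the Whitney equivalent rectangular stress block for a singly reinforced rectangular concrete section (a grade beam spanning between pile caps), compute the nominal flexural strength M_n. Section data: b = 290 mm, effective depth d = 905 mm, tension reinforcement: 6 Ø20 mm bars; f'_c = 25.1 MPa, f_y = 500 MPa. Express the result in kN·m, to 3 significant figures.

M_n ≈ 781 kN·m

A_s = 6 × 314 = 1884 mm².
T = A_s f_y = 1884 × 500 = 942000 N = 942 kN.
From C = T: a = T/(0.85 f'_c b) = 942000/(0.85 × 25.1 × 290) = 152.25 mm.
M_n = T(d − a/2) = 942 kN × (905 − 76.125) mm = 780.80 kN·m.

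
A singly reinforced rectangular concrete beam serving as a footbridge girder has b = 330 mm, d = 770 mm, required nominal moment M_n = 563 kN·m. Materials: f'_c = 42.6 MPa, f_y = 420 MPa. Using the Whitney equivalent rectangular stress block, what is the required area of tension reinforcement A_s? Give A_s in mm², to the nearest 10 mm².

With M_n = 0.85 f'_c a b (d − a/2), solve the quadratic for a:
a = d − √(d² − 2M_n/(0.85 f'_c b)) = 770 − √(770² − 2 × 563×10⁶/(0.85 × 42.6 × 330)) = 63.84 mm.
A_s = 0.85 f'_c a b / f_y = 0.85 × 42.6 × 63.84 × 330 / 420 = 1816.3 mm².

A_s ≈ 1820 mm²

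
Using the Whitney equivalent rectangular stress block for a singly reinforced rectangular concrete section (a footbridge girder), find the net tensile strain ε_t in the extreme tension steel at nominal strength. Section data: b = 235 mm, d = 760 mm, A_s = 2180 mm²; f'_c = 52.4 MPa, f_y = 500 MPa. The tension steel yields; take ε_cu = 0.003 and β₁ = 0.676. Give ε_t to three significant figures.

a = A_s f_y/(0.85 f'_c b) = 104.14 mm.
β₁ = 0.676, so c = a/β₁ = 104.14/0.676 = 154.05 mm.
From the linear strain diagram with ε_cu = 0.003: ε_t = 0.003 (d − c)/c = 0.003 × (760 − 154.05)/154.05 = 0.0118.
Since ε_t ≥ 0.005, the section is tension-controlled.

ε_t ≈ 0.0118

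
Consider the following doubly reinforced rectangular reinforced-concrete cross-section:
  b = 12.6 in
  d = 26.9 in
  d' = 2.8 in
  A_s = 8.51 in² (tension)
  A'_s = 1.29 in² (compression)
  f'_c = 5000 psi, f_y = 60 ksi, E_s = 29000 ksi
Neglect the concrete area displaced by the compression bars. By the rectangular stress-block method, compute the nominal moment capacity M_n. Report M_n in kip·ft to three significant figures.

Assume both steels yield.
a = (A_s − A'_s) f_y/(0.85 f'_c b) = (8.51 − 1.29) × 60/(0.85 × 5 × 12.6) = 8.090 in.
c = a/β₁ = 8.090/0.8 = 10.113 in; ε'_s = 0.003(c − d')/c = 0.0022 ≥ ε_y = 0.0021, so the compression steel yields.
M_n = (A_s − A'_s) f_y (d − a/2) + A'_s f_y (d − d') = 433.2 × (26.9 − 4.045) + 77.4 × (26.9 − 2.8) = 9900.8 + 1865.3 = 11766.1 kip·in = 11766.1/12 = 980.51 kip·ft.

M_n ≈ 981 kip·ft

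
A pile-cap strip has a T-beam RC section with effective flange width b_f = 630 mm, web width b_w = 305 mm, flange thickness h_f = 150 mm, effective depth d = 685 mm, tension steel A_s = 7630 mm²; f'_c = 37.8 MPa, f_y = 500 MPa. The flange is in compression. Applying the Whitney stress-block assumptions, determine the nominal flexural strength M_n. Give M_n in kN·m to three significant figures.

M_n ≈ 2240 kN·m

Tension: T = A_s f_y = 7630 × 500 = 3815000 N.
Try a within the flange: a = T/(0.85 f'_c b_f) = 3815000/(0.85 × 37.8 × 630) = 188.47 mm.
a = 188.47 > h_f = 150 mm: the block extends into the web. Split into flange-overhang and web parts.
C_f = 0.85 f'_c (b_f − b_w) h_f = 0.85 × 37.8 × (630 − 305) × 150 = 1566338 N.
Remaining web compression depth: a_w = (T − C_f)/(0.85 f'_c b_w) = (3815000 − 1566338)/(0.85 × 37.8 × 305) = 229.46 mm.
M_n = C_f(d − h_f/2) + (T − C_f)(d − a_w/2) = 1566338 × (685 − 75) + 2248662 × (685 − 114.73) = 955.47 + 1282.34 = 2237.81 × 10⁶ N·mm.
M_n = 2237.81 kN·m.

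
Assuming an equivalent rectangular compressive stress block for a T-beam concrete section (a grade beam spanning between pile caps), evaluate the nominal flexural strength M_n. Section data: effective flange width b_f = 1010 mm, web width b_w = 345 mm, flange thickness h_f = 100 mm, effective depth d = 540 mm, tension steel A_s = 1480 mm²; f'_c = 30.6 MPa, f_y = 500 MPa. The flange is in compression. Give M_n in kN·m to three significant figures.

Tension: T = A_s f_y = 1480 × 500 = 740000 N.
Try a within the flange: a = T/(0.85 f'_c b_f) = 740000/(0.85 × 30.6 × 1010) = 28.17 mm.
Since a = 28.17 ≤ h_f = 100 mm, the stress block lies entirely in the flange; analyse as a rectangular beam of width b_f.
M_n = T(d − a/2) = 740000 × (540 − 14.085) = 389.18 × 10⁶ N·mm.
M_n = 389.18 kN·m.

M_n ≈ 389 kN·m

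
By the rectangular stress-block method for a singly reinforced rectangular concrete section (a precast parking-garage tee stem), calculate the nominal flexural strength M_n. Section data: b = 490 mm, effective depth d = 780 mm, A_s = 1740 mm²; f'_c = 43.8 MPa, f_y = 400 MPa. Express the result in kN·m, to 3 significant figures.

T = A_s f_y = 1740 × 400 = 696000 N = 696 kN.
From C = T: a = T/(0.85 f'_c b) = 696000/(0.85 × 43.8 × 490) = 38.15 mm.
M_n = T(d − a/2) = 696 kN × (780 − 19.075) mm = 529.60 kN·m.

M_n ≈ 530 kN·m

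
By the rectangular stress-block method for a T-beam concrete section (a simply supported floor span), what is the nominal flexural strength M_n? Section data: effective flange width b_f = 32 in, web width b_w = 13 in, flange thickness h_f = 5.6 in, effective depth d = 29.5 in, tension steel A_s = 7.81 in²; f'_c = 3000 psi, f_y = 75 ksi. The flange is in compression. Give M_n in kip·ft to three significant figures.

M_n ≈ 1250 kip·ft

Tension: T = A_s f_y = 7.81 × 75 = 585.75 kips.
Try a within the flange: a = T/(0.85 f'_c b_f) = 585.75/(0.85 × 3 × 32) = 7.178 in.
a = 7.178 > h_f = 5.6 in: the block extends into the web. Split into flange-overhang and web parts.
C_f = 0.85 f'_c (b_f − b_w) h_f = 0.85 × 3 × (32 − 13) × 5.6 = 271.3 kips.
Remaining web compression depth: a_w = (T − C_f)/(0.85 f'_c b_w) = (585.75 − 271.3)/(0.85 × 3 × 13) = 9.486 in.
M_n = C_f(d − h_f/2) + (T − C_f)(d − a_w/2) = 271.3 × (29.5 − 2.8) + 314.45 × (29.5 − 4.743) = 7243.7 + 7784.8 = 15028.5 kip·in.
M_n = 15028.5/12 = 1252.38 kip·ft.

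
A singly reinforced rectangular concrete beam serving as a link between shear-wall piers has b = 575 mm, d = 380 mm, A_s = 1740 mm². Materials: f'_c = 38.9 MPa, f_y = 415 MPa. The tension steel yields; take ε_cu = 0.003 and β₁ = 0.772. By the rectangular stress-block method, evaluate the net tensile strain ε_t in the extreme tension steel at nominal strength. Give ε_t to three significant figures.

a = A_s f_y/(0.85 f'_c b) = 37.98 mm.
β₁ = 0.772, so c = a/β₁ = 37.98/0.772 = 49.20 mm.
From the linear strain diagram with ε_cu = 0.003: ε_t = 0.003 (d − c)/c = 0.003 × (380 − 49.20)/49.20 = 0.0202.
Since ε_t ≥ 0.005, the section is tension-controlled.

ε_t ≈ 0.0202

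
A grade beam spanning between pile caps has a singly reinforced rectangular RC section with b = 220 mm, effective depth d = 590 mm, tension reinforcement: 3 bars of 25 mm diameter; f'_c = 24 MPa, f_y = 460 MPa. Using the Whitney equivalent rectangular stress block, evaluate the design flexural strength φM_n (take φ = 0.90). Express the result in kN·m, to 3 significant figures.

φM_n ≈ 314 kN·m

A_s = 3 × 491 = 1473 mm².
T = A_s f_y = 1473 × 460 = 677580 N = 677.58 kN.
From C = T: a = T/(0.85 f'_c b) = 677580/(0.85 × 24 × 220) = 150.98 mm.
M_n = T(d − a/2) = 677.58 kN × (590 − 75.49) mm = 348.62 kN·m.
φM_n = 0.90 × 348.62 = 313.76 kN·m.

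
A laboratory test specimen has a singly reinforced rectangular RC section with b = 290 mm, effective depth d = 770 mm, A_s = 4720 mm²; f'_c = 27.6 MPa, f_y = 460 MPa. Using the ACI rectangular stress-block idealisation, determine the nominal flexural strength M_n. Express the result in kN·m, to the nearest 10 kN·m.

T = A_s f_y = 4720 × 460 = 2171200 N = 2171.2 kN.
From C = T: a = T/(0.85 f'_c b) = 2171200/(0.85 × 27.6 × 290) = 319.13 mm.
M_n = T(d − a/2) = 2171.2 kN × (770 − 159.565) mm = 1325.38 kN·m.

M_n ≈ 1330 kN·m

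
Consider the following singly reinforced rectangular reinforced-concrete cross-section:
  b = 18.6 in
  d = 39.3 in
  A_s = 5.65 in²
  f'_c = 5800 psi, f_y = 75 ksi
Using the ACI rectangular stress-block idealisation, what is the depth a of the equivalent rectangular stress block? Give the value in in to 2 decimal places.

a ≈ 4.62 in

T = A_s f_y = 5.65 × 75 = 423.75 kips.
a = T/(0.85 f'_c b) = 423.75/(0.85 × 5.8 × 18.6) = 4.62 in.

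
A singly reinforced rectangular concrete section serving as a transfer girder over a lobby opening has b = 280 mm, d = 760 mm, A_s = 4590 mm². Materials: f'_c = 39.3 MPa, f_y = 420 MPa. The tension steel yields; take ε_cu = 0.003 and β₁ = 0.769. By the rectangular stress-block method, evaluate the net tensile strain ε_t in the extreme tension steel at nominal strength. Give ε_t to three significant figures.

ε_t ≈ 0.00551

a = A_s f_y/(0.85 f'_c b) = 206.11 mm.
β₁ = 0.769, so c = a/β₁ = 206.11/0.769 = 268.02 mm.
From the linear strain diagram with ε_cu = 0.003: ε_t = 0.003 (d − c)/c = 0.003 × (760 − 268.02)/268.02 = 0.00551.
Since ε_t ≥ 0.005, the section is tension-controlled.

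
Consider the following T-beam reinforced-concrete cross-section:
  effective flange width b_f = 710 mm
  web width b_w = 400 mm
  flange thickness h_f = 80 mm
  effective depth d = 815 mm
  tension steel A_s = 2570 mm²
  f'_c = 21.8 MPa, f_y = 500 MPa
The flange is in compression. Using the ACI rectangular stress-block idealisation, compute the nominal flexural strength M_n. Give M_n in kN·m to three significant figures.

Tension: T = A_s f_y = 2570 × 500 = 1285000 N.
Try a within the flange: a = T/(0.85 f'_c b_f) = 1285000/(0.85 × 21.8 × 710) = 97.67 mm.
a = 97.67 > h_f = 80 mm: the block extends into the web. Split into flange-overhang and web parts.
C_f = 0.85 f'_c (b_f − b_w) h_f = 0.85 × 21.8 × (710 − 400) × 80 = 459544 N.
Remaining web compression depth: a_w = (T − C_f)/(0.85 f'_c b_w) = (1285000 − 459544)/(0.85 × 21.8 × 400) = 111.37 mm.
M_n = C_f(d − h_f/2) + (T − C_f)(d − a_w/2) = 459544 × (815 − 40) + 825456 × (815 − 55.685) = 356.15 + 626.78 = 982.93 × 10⁶ N·mm.
M_n = 982.93 kN·m.

M_n ≈ 983 kN·m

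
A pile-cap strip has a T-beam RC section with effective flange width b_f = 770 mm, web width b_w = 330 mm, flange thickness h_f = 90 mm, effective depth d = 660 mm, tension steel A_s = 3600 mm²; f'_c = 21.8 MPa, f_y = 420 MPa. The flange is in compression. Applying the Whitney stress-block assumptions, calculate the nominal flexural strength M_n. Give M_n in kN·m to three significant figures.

Tension: T = A_s f_y = 3600 × 420 = 1512000 N.
Try a within the flange: a = T/(0.85 f'_c b_f) = 1512000/(0.85 × 21.8 × 770) = 105.97 mm.
a = 105.97 > h_f = 90 mm: the block extends into the web. Split into flange-overhang and web parts.
C_f = 0.85 f'_c (b_f − b_w) h_f = 0.85 × 21.8 × (770 − 330) × 90 = 733788 N.
Remaining web compression depth: a_w = (T − C_f)/(0.85 f'_c b_w) = (1512000 − 733788)/(0.85 × 21.8 × 330) = 127.26 mm.
M_n = C_f(d − h_f/2) + (T − C_f)(d − a_w/2) = 733788 × (660 − 45) + 778212 × (660 − 63.63) = 451.28 + 464.10 = 915.38 × 10⁶ N·mm.
M_n = 915.38 kN·m.

M_n ≈ 915 kN·m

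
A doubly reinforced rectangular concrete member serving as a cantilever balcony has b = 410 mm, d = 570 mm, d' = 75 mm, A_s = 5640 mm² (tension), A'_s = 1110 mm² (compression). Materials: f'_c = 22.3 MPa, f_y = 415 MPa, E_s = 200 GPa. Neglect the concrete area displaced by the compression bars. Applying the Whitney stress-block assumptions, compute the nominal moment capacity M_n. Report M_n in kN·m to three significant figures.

Assume both tension and compression steel yield.
Net tension couple steel: A_s − A'_s = 4530 mm².
a = (A_s − A'_s) f_y / (0.85 f'_c b) = 1879950/(0.85 × 22.3 × 410) = 241.90 mm.
c = a/β₁ = 241.90/0.85 = 284.59 mm; ε'_s = 0.003(c − d')/c = 0.0022 ≥ f_y/E_s = 0.0021, so compression steel does yield.
M_n = (A_s − A'_s) f_y (d − a/2) + A'_s f_y (d − d') = [1879950 × (570 − 120.95) + 460650 × (570 − 75)] × 10⁻⁶ = 844.19 + 228.02 = 1072.21 kN·m.

M_n ≈ 1070 kN·m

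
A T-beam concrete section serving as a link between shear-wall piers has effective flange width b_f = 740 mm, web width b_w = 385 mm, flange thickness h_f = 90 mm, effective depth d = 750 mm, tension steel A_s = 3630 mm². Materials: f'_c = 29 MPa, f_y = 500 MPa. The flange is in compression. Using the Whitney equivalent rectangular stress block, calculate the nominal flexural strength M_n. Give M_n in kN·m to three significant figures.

M_n ≈ 1270 kN·m

Tension: T = A_s f_y = 3630 × 500 = 1815000 N.
Try a within the flange: a = T/(0.85 f'_c b_f) = 1815000/(0.85 × 29 × 740) = 99.50 mm.
a = 99.50 > h_f = 90 mm: the block extends into the web. Split into flange-overhang and web parts.
C_f = 0.85 f'_c (b_f − b_w) h_f = 0.85 × 29 × (740 − 385) × 90 = 787568 N.
Remaining web compression depth: a_w = (T − C_f)/(0.85 f'_c b_w) = (1815000 − 787568)/(0.85 × 29 × 385) = 108.26 mm.
M_n = C_f(d − h_f/2) + (T − C_f)(d − a_w/2) = 787568 × (750 − 45) + 1027432 × (750 − 54.13) = 555.24 + 714.96 = 1270.20 × 10⁶ N·mm.
M_n = 1270.20 kN·m.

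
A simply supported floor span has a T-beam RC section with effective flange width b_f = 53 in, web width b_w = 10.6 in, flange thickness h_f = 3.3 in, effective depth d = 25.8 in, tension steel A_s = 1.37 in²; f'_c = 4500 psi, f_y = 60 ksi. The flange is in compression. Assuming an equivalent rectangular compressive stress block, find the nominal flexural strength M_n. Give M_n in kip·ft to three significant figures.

M_n ≈ 175 kip·ft

Tension: T = A_s f_y = 1.37 × 60 = 82.2 kips.
Try a within the flange: a = T/(0.85 f'_c b_f) = 82.2/(0.85 × 4.5 × 53) = 0.405 in.
Since a = 0.405 ≤ h_f = 3.3 in, the stress block lies entirely in the flange; analyse as a rectangular beam of width b_f.
M_n = T(d − a/2) = 82.2 × (25.8 − 0.2025) = 2104.1 kip·in.
M_n = 2104.1/12 = 175.34 kip·ft.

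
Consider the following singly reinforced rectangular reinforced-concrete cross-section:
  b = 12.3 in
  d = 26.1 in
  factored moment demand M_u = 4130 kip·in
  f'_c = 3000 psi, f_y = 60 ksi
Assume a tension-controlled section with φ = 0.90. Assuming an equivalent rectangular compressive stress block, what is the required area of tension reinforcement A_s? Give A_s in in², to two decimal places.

M_n = M_u/φ = 4130/0.90 = 4588.89 kip·in.
From M_n = 0.85 f'_c a b (d − a/2):
a = d − √(d² − 2M_n/(0.85 f'_c b)) = 26.1 − √(26.1² − 2 × 4588.89/(0.85 × 3 × 12.3)) = 6.387 in.
A_s = 0.85 f'_c a b / f_y = 0.85 × 3 × 6.387 × 12.3 / 60 = 3.339 in².

A_s ≈ 3.34 in²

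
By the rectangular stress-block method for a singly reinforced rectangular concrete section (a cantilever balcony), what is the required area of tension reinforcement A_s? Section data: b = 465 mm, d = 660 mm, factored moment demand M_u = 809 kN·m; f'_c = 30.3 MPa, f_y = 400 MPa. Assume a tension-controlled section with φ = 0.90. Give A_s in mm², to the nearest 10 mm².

A_s ≈ 3760 mm²

M_n = M_u/φ = 809/0.90 = 898.889 kN·m.
With M_n = 0.85 f'_c a b (d − a/2), solve the quadratic for a:
a = d − √(d² − 2M_n/(0.85 f'_c b)) = 660 − √(660² − 2 × 898.889×10⁶/(0.85 × 30.3 × 465)) = 125.69 mm.
A_s = 0.85 f'_c a b / f_y = 0.85 × 30.3 × 125.69 × 465 / 400 = 3763.2 mm².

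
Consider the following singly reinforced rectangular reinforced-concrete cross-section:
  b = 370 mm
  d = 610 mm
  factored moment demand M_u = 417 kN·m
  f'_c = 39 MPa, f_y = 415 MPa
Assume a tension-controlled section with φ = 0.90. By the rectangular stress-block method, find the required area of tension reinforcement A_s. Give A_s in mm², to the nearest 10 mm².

M_n = M_u/φ = 417/0.90 = 463.333 kN·m.
With M_n = 0.85 f'_c a b (d − a/2), solve the quadratic for a:
a = d − √(d² − 2M_n/(0.85 f'_c b)) = 610 − √(610² − 2 × 463.333×10⁶/(0.85 × 39 × 370)) = 65.44 mm.
A_s = 0.85 f'_c a b / f_y = 0.85 × 39 × 65.44 × 370 / 415 = 1934.1 mm².

A_s ≈ 1930 mm²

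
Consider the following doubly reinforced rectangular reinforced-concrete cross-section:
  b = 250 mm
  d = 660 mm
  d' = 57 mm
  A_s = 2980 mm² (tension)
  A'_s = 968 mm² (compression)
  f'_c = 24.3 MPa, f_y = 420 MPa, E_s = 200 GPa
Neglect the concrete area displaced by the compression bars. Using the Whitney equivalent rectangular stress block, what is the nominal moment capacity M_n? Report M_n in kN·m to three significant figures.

Assume both tension and compression steel yield.
Net tension couple steel: A_s − A'_s = 2012 mm².
a = (A_s − A'_s) f_y / (0.85 f'_c b) = 845040/(0.85 × 24.3 × 250) = 163.65 mm.
c = a/β₁ = 163.65/0.85 = 192.53 mm; ε'_s = 0.003(c − d')/c = 0.0021 ≥ f_y/E_s = 0.0021, so compression steel does yield.
M_n = (A_s − A'_s) f_y (d − a/2) + A'_s f_y (d − d') = [845040 × (660 − 81.825) + 406560 × (660 − 57)] × 10⁻⁶ = 488.58 + 245.16 = 733.74 kN·m.

M_n ≈ 734 kN·m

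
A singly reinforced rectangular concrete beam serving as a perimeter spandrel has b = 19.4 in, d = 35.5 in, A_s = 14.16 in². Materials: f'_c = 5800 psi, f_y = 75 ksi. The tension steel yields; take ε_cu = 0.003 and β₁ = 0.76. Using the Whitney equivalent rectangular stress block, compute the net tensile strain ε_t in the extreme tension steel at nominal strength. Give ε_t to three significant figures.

a = A_s f_y/(0.85 f'_c b) = 11.104 in.
β₁ = 0.76, so c = a/β₁ = 11.104/0.76 = 14.611 in.
From the linear strain diagram with ε_cu = 0.003: ε_t = 0.003 (d − c)/c = 0.003 × (35.5 − 14.611)/14.611 = 0.00429.
ε_t is between 0.004 and 0.005 — transition zone.

ε_t ≈ 0.00429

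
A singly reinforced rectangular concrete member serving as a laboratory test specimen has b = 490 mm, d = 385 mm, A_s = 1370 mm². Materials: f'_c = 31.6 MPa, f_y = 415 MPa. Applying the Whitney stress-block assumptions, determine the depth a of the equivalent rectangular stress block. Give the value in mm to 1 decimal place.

T = A_s f_y = 1370 × 415 = 568550 N = 568.55 kN.
Setting C = 0.85 f'_c a b equal to T: a = 568550/(0.85 × 31.6 × 490) = 43.2 mm.

a ≈ 43.2 mm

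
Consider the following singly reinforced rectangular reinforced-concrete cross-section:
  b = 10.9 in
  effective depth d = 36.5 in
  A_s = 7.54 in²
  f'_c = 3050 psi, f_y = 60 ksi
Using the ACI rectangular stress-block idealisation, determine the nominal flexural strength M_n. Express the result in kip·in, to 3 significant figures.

M_n ≈ 12900 kip·in

T = A_s f_y = 7.54 × 60 = 452.4 kips.
a = T/(0.85 f'_c b) = 452.4/(0.85 × 3.05 × 10.9) = 16.009 in.
M_n = T(d − a/2) = 452.4 × (36.5 − 8.0045) = 12891.4 kip·in.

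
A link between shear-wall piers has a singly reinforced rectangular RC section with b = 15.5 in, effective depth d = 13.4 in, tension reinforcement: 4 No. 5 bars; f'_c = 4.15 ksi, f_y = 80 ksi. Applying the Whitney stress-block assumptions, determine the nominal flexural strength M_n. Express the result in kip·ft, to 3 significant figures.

M_n ≈ 103 kip·ft

A_s = 4 × 0.31 = 1.24 in².
T = A_s f_y = 1.24 × 80 = 99.2 kips.
a = T/(0.85 f'_c b) = 99.2/(0.85 × 4.15 × 15.5) = 1.814 in.
M_n = T(d − a/2) = 99.2 × (13.4 − 0.907) = 1239.3 kip·in = 1239.3/12 = 103.28 kip·ft.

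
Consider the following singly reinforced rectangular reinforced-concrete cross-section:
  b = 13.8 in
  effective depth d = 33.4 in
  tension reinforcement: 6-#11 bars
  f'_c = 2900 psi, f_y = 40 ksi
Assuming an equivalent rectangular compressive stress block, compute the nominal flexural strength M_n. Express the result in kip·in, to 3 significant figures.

M_n ≈ 10400 kip·in

A_s = 6 × 1.56 = 9.36 in².
T = A_s f_y = 9.36 × 40 = 374.4 kips.
a = T/(0.85 f'_c b) = 374.4/(0.85 × 2.9 × 13.8) = 11.006 in.
M_n = T(d − a/2) = 374.4 × (33.4 − 5.503) = 10444.6 kip·in.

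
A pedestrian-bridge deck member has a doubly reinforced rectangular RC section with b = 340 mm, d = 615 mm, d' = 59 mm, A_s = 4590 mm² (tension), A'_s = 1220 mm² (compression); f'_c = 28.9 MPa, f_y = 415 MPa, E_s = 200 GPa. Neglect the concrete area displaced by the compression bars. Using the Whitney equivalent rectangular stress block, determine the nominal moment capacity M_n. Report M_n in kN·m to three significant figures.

Assume both tension and compression steel yield.
Net tension couple steel: A_s − A'_s = 3370 mm².
a = (A_s − A'_s) f_y / (0.85 f'_c b) = 1398550/(0.85 × 28.9 × 340) = 167.45 mm.
c = a/β₁ = 167.45/0.844 = 198.40 mm; ε'_s = 0.003(c − d')/c = 0.0021 ≥ f_y/E_s = 0.0021, so compression steel does yield.
M_n = (A_s − A'_s) f_y (d − a/2) + A'_s f_y (d − d') = [1398550 × (615 − 83.725) + 506300 × (615 − 59)] × 10⁻⁶ = 743.01 + 281.50 = 1024.51 kN·m.

M_n ≈ 1020 kN·m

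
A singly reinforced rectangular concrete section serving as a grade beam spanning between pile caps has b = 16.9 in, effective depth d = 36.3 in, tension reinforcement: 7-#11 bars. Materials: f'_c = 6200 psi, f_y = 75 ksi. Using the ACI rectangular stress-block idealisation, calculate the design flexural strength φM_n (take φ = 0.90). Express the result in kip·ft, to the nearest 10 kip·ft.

φM_n ≈ 1950 kip·ft

A_s = 7 × 1.56 = 10.92 in².
T = A_s f_y = 10.92 × 75 = 819 kips.
a = T/(0.85 f'_c b) = 819/(0.85 × 6.2 × 16.9) = 9.196 in.
M_n = T(d − a/2) = 819 × (36.3 − 4.598) = 25963.9 kip·in = 25963.9/12 = 2163.66 kip·ft.
φM_n = 0.90 × 2163.66 = 1947.29 kip·ft.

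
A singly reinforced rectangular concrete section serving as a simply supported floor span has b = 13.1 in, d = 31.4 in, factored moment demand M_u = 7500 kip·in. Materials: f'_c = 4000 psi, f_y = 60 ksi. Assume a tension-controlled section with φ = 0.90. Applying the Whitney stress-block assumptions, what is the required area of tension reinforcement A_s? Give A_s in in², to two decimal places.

M_n = M_u/φ = 7500/0.90 = 8333.33 kip·in.
From M_n = 0.85 f'_c a b (d − a/2):
a = d − √(d² − 2M_n/(0.85 f'_c b)) = 31.4 − √(31.4² − 2 × 8333.33/(0.85 × 4 × 13.1)) = 6.666 in.
A_s = 0.85 f'_c a b / f_y = 0.85 × 4 × 6.666 × 13.1 / 60 = 4.948 in².

A_s ≈ 4.95 in²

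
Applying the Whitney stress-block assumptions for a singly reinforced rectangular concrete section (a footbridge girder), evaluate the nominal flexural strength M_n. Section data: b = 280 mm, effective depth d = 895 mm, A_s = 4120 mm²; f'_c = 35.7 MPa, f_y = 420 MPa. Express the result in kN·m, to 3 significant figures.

M_n ≈ 1370 kN·m

T = A_s f_y = 4120 × 420 = 1730400 N = 1730.4 kN.
From C = T: a = T/(0.85 f'_c b) = 1730400/(0.85 × 35.7 × 280) = 203.66 mm.
M_n = T(d − a/2) = 1730.4 kN × (895 − 101.83) mm = 1372.50 kN·m.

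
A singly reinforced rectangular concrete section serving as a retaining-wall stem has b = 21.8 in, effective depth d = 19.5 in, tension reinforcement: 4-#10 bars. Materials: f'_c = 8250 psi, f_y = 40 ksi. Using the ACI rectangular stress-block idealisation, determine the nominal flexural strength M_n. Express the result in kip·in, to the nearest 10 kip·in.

A_s = 4 × 1.27 = 5.08 in².
T = A_s f_y = 5.08 × 40 = 203.2 kips.
a = T/(0.85 f'_c b) = 203.2/(0.85 × 8.25 × 21.8) = 1.329 in.
M_n = T(d − a/2) = 203.2 × (19.5 − 0.6645) = 3827.4 kip·in.

M_n ≈ 3830 kip·in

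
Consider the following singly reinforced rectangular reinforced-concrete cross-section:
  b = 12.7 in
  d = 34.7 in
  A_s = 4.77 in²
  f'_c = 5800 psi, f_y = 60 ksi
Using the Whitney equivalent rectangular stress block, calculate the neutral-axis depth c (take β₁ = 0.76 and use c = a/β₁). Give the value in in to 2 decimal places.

T = A_s f_y = 4.77 × 60 = 286.2 kips.
a = T/(0.85 f'_c b) = 286.2/(0.85 × 5.8 × 12.7) = 4.5711 in.
With β₁ = 0.76, c = a/β₁ = 4.5711/0.76 = 6.01 in.

c ≈ 6.01 in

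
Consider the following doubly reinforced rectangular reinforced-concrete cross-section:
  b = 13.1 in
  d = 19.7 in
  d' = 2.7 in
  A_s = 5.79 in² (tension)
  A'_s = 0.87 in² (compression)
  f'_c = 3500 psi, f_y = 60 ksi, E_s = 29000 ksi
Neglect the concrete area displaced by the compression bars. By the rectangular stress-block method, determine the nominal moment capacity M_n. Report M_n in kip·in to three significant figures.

Assume both steels yield.
a = (A_s − A'_s) f_y/(0.85 f'_c b) = (5.79 − 0.87) × 60/(0.85 × 3.5 × 13.1) = 7.575 in.
c = a/β₁ = 7.575/0.85 = 8.912 in; ε'_s = 0.003(c − d')/c = 0.0021 ≥ ε_y = 0.0021, so the compression steel yields.
M_n = (A_s − A'_s) f_y (d − a/2) + A'_s f_y (d − d') = 295.2 × (19.7 − 3.7875) + 52.2 × (19.7 − 2.7) = 4697.4 + 887.4 = 5584.8 kip·in.

M_n ≈ 5580 kip·in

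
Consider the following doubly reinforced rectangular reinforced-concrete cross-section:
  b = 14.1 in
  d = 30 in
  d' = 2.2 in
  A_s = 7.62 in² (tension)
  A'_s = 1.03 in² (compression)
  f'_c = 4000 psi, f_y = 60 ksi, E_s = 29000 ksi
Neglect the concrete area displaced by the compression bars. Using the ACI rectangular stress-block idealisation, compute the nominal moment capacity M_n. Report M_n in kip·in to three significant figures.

M_n ≈ 11900 kip·in

Assume both steels yield.
a = (A_s − A'_s) f_y/(0.85 f'_c b) = (7.62 − 1.03) × 60/(0.85 × 4 × 14.1) = 8.248 in.
c = a/β₁ = 8.248/0.85 = 9.704 in; ε'_s = 0.003(c − d')/c = 0.0023 ≥ ε_y = 0.0021, so the compression steel yields.
M_n = (A_s − A'_s) f_y (d − a/2) + A'_s f_y (d − d') = 395.4 × (30 − 4.124) + 61.8 × (30 − 2.2) = 10231.4 + 1718.0 = 11949.4 kip·in.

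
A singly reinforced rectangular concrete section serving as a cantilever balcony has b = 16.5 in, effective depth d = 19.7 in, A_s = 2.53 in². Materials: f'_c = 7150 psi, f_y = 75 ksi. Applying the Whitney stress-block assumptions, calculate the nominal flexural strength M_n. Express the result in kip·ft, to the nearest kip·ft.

M_n ≈ 297 kip·ft

T = A_s f_y = 2.53 × 75 = 189.75 kips.
a = T/(0.85 f'_c b) = 189.75/(0.85 × 7.15 × 16.5) = 1.892 in.
M_n = T(d − a/2) = 189.75 × (19.7 − 0.946) = 3558.6 kip·in = 3558.6/12 = 296.55 kip·ft.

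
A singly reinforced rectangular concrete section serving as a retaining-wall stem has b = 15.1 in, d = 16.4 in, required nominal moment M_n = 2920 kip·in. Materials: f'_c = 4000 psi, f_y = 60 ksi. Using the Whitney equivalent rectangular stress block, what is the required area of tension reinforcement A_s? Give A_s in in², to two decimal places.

A_s ≈ 3.37 in²

From M_n = 0.85 f'_c a b (d − a/2):
a = d − √(d² − 2M_n/(0.85 f'_c b)) = 16.4 − √(16.4² − 2 × 2920/(0.85 × 4 × 15.1)) = 3.942 in.
A_s = 0.85 f'_c a b / f_y = 0.85 × 4 × 3.942 × 15.1 / 60 = 3.373 in².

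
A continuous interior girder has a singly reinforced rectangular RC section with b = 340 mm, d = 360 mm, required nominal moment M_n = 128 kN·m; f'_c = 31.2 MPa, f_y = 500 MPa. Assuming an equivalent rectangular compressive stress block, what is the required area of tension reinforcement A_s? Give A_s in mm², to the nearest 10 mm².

With M_n = 0.85 f'_c a b (d − a/2), solve the quadratic for a:
a = d − √(d² − 2M_n/(0.85 f'_c b)) = 360 − √(360² − 2 × 128×10⁶/(0.85 × 31.2 × 340)) = 41.87 mm.
A_s = 0.85 f'_c a b / f_y = 0.85 × 31.2 × 41.87 × 340 / 500 = 755.1 mm².

A_s ≈ 760 mm²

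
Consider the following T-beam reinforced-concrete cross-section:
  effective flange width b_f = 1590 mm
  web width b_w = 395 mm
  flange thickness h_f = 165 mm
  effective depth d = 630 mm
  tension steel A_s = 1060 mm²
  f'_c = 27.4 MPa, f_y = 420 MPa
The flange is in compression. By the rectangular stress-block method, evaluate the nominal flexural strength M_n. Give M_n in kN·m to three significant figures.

M_n ≈ 278 kN·m

Tension: T = A_s f_y = 1060 × 420 = 445200 N.
Try a within the flange: a = T/(0.85 f'_c b_f) = 445200/(0.85 × 27.4 × 1590) = 12.02 mm.
Since a = 12.02 ≤ h_f = 165 mm, the stress block lies entirely in the flange; analyse as a rectangular beam of width b_f.
M_n = T(d − a/2) = 445200 × (630 − 6.01) = 277.80 × 10⁶ N·mm.
M_n = 277.80 kN·m.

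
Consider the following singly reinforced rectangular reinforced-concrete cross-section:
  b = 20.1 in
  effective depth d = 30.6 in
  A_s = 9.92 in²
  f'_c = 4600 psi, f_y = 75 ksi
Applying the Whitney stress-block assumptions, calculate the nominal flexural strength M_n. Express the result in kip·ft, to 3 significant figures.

M_n ≈ 1600 kip·ft

T = A_s f_y = 9.92 × 75 = 744 kips.
a = T/(0.85 f'_c b) = 744/(0.85 × 4.6 × 20.1) = 9.467 in.
M_n = T(d − a/2) = 744 × (30.6 − 4.7335) = 19244.7 kip·in = 19244.7/12 = 1603.73 kip·ft.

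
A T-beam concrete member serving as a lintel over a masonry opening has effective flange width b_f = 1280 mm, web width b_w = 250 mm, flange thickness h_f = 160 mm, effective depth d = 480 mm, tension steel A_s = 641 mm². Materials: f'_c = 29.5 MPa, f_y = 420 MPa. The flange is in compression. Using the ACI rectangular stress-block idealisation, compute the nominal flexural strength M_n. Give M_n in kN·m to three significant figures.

M_n ≈ 128 kN·m

Tension: T = A_s f_y = 641 × 420 = 269220 N.
Try a within the flange: a = T/(0.85 f'_c b_f) = 269220/(0.85 × 29.5 × 1280) = 8.39 mm.
Since a = 8.39 ≤ h_f = 160 mm, the stress block lies entirely in the flange; analyse as a rectangular beam of width b_f.
M_n = T(d − a/2) = 269220 × (480 − 4.195) = 128.10 × 10⁶ N·mm.
M_n = 128.10 kN·m.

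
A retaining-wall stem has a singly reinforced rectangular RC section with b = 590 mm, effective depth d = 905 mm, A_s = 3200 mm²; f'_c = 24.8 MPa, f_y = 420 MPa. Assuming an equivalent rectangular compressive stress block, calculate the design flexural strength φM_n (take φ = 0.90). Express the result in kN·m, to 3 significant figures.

T = A_s f_y = 3200 × 420 = 1344000 N = 1344 kN.
From C = T: a = T/(0.85 f'_c b) = 1344000/(0.85 × 24.8 × 590) = 108.06 mm.
M_n = T(d − a/2) = 1344 kN × (905 − 54.03) mm = 1143.70 kN·m.
φM_n = 0.90 × 1143.70 = 1029.33 kN·m.

φM_n ≈ 1030 kN·m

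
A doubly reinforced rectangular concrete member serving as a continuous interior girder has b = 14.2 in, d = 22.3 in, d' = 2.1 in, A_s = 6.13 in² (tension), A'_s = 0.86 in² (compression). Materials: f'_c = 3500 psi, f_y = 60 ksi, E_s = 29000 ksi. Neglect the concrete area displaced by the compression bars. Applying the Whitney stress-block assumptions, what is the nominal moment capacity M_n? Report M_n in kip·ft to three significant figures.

M_n ≈ 576 kip·ft

Assume both steels yield.
a = (A_s − A'_s) f_y/(0.85 f'_c b) = (6.13 − 0.86) × 60/(0.85 × 3.5 × 14.2) = 7.485 in.
c = a/β₁ = 7.485/0.85 = 8.806 in; ε'_s = 0.003(c − d')/c = 0.0023 ≥ ε_y = 0.0021, so the compression steel yields.
M_n = (A_s − A'_s) f_y (d − a/2) + A'_s f_y (d − d') = 316.2 × (22.3 − 3.7425) + 51.6 × (22.3 − 2.1) = 5867.9 + 1042.3 = 6910.2 kip·in = 6910.2/12 = 575.85 kip·ft.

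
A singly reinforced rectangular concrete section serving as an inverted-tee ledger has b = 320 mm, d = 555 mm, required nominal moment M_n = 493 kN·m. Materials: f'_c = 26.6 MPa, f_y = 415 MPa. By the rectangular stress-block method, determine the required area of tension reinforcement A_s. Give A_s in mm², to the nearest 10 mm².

A_s ≈ 2450 mm²

With M_n = 0.85 f'_c a b (d − a/2), solve the quadratic for a:
a = d − √(d² − 2M_n/(0.85 f'_c b)) = 555 − √(555² − 2 × 493×10⁶/(0.85 × 26.6 × 320)) = 140.58 mm.
A_s = 0.85 f'_c a b / f_y = 0.85 × 26.6 × 140.58 × 320 / 415 = 2450.9 mm².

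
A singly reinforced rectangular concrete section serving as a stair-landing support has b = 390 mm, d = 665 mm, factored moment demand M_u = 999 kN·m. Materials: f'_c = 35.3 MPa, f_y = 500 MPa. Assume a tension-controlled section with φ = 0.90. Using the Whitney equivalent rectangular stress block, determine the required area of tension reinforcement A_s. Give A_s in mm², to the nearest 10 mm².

A_s ≈ 3800 mm²

M_n = M_u/φ = 999/0.90 = 1110 kN·m.
With M_n = 0.85 f'_c a b (d − a/2), solve the quadratic for a:
a = d − √(d² − 2M_n/(0.85 f'_c b)) = 665 − √(665² − 2 × 1110×10⁶/(0.85 × 35.3 × 390)) = 162.49 mm.
A_s = 0.85 f'_c a b / f_y = 0.85 × 35.3 × 162.49 × 390 / 500 = 3802.9 mm².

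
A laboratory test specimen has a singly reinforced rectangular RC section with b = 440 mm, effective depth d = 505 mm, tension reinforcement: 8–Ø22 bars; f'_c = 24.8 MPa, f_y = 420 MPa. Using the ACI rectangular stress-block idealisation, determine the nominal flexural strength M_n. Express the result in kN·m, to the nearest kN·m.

A_s = 8 × 380 = 3040 mm².
T = A_s f_y = 3040 × 420 = 1276800 N = 1276.8 kN.
From C = T: a = T/(0.85 f'_c b) = 1276800/(0.85 × 24.8 × 440) = 137.66 mm.
M_n = T(d − a/2) = 1276.8 kN × (505 − 68.83) mm = 556.90 kN·m.

M_n ≈ 557 kN·m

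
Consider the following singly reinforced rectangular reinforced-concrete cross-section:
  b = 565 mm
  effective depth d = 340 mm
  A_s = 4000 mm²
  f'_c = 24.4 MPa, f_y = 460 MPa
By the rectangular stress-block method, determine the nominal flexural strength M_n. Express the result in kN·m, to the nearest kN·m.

T = A_s f_y = 4000 × 460 = 1840000 N = 1840 kN.
From C = T: a = T/(0.85 f'_c b) = 1840000/(0.85 × 24.4 × 565) = 157.02 mm.
M_n = T(d − a/2) = 1840 kN × (340 − 78.51) mm = 481.14 kN·m.

M_n ≈ 481 kN·m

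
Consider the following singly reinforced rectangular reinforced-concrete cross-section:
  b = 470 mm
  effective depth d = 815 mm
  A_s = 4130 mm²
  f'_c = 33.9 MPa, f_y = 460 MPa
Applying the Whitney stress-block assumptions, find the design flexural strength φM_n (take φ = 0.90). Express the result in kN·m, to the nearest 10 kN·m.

T = A_s f_y = 4130 × 460 = 1899800 N = 1899.8 kN.
From C = T: a = T/(0.85 f'_c b) = 1899800/(0.85 × 33.9 × 470) = 140.28 mm.
M_n = T(d − a/2) = 1899.8 kN × (815 − 70.14) mm = 1415.09 kN·m.
φM_n = 0.90 × 1415.09 = 1273.58 kN·m.

φM_n ≈ 1270 kN·m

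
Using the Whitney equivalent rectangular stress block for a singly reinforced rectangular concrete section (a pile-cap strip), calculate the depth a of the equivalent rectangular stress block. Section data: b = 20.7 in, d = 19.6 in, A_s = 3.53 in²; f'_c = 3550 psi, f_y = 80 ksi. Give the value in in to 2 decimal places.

a ≈ 4.52 in

T = A_s f_y = 3.53 × 80 = 282.4 kips.
a = T/(0.85 f'_c b) = 282.4/(0.85 × 3.55 × 20.7) = 4.52 in.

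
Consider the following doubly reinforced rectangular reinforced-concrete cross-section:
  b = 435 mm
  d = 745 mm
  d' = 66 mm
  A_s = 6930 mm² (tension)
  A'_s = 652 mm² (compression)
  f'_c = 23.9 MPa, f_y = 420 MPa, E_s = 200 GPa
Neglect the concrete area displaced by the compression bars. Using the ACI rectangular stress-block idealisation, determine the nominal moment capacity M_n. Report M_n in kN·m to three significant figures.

M_n ≈ 1760 kN·m

Assume both tension and compression steel yield.
Net tension couple steel: A_s − A'_s = 6278 mm².
a = (A_s − A'_s) f_y / (0.85 f'_c b) = 2636760/(0.85 × 23.9 × 435) = 298.38 mm.
c = a/β₁ = 298.38/0.85 = 351.04 mm; ε'_s = 0.003(c − d')/c = 0.0024 ≥ f_y/E_s = 0.0021, so compression steel does yield.
M_n = (A_s − A'_s) f_y (d − a/2) + A'_s f_y (d − d') = [2636760 × (745 − 149.19) + 273840 × (745 − 66)] × 10⁻⁶ = 1571.01 + 185.94 = 1756.95 kN·m.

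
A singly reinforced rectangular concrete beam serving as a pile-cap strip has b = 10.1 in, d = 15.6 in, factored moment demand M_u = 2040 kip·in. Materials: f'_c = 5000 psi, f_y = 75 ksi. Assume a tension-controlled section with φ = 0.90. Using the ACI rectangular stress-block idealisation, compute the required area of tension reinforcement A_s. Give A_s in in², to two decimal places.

A_s ≈ 2.21 in²

M_n = M_u/φ = 2040/0.90 = 2266.67 kip·in.
From M_n = 0.85 f'_c a b (d − a/2):
a = d − √(d² − 2M_n/(0.85 f'_c b)) = 15.6 − √(15.6² − 2 × 2266.67/(0.85 × 5 × 10.1)) = 3.863 in.
A_s = 0.85 f'_c a b / f_y = 0.85 × 5 × 3.863 × 10.1 / 75 = 2.211 in².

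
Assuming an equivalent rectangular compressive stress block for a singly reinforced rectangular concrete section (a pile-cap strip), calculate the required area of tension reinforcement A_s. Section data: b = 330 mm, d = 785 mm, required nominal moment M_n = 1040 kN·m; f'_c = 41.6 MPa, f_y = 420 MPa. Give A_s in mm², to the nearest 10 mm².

With M_n = 0.85 f'_c a b (d − a/2), solve the quadratic for a:
a = d − √(d² − 2M_n/(0.85 f'_c b)) = 785 − √(785² − 2 × 1040×10⁶/(0.85 × 41.6 × 330)) = 123.21 mm.
A_s = 0.85 f'_c a b / f_y = 0.85 × 41.6 × 123.21 × 330 / 420 = 3423.1 mm².

A_s ≈ 3420 mm²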